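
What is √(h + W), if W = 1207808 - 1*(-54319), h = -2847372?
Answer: I*√1585245 ≈ 1259.1*I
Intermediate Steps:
W = 1262127 (W = 1207808 + 54319 = 1262127)
√(h + W) = √(-2847372 + 1262127) = √(-1585245) = I*√1585245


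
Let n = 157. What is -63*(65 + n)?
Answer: -13986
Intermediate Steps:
-63*(65 + n) = -63*(65 + 157) = -63*222 = -13986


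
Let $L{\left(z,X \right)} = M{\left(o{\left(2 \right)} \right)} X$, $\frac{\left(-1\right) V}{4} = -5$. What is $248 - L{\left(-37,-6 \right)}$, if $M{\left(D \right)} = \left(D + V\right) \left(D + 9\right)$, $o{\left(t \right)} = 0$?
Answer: $1328$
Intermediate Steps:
$V = 20$ ($V = \left(-4\right) \left(-5\right) = 20$)
$M{\left(D \right)} = \left(9 + D\right) \left(20 + D\right)$ ($M{\left(D \right)} = \left(D + 20\right) \left(D + 9\right) = \left(20 + D\right) \left(9 + D\right) = \left(9 + D\right) \left(20 + D\right)$)
$L{\left(z,X \right)} = 180 X$ ($L{\left(z,X \right)} = \left(180 + 0^{2} + 29 \cdot 0\right) X = \left(180 + 0 + 0\right) X = 180 X$)
$248 - L{\left(-37,-6 \right)} = 248 - 180 \left(-6\right) = 248 - -1080 = 248 + 1080 = 1328$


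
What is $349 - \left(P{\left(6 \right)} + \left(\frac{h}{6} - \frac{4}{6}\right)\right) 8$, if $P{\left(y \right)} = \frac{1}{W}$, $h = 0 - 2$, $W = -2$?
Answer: $361$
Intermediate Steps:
$h = -2$
$P{\left(y \right)} = - \frac{1}{2}$ ($P{\left(y \right)} = \frac{1}{-2} = - \frac{1}{2}$)
$349 - \left(P{\left(6 \right)} + \left(\frac{h}{6} - \frac{4}{6}\right)\right) 8 = 349 - \left(- \frac{1}{2} - 1\right) 8 = 349 - \left(- \frac{3}{2}\right) 8 = 349 - -12 = 349 + 12 = 361$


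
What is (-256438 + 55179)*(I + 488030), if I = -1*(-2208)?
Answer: -98664809642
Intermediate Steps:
I = 2208
(-256438 + 55179)*(I + 488030) = (-256438 + 55179)*(2208 + 488030) = -201259*490238 = -98664809642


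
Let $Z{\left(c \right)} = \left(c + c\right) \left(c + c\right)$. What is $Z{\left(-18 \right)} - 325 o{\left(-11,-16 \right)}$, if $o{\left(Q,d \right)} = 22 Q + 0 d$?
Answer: $79946$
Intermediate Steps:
$Z{\left(c \right)} = 4 c^{2}$ ($Z{\left(c \right)} = 2 c 2 c = 4 c^{2}$)
$o{\left(Q,d \right)} = 22 Q$ ($o{\left(Q,d \right)} = 22 Q + 0 = 22 Q$)
$Z{\left(-18 \right)} - 325 o{\left(-11,-16 \right)} = 4 \left(-18\right)^{2} - 325 \cdot 22 \left(-11\right) = 4 \cdot 324 - -78650 = 1296 + 78650 = 79946$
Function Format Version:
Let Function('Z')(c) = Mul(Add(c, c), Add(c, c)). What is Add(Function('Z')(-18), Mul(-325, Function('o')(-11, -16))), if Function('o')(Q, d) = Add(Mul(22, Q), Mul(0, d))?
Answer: 79946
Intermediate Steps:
Function('Z')(c) = Mul(4, Pow(c, 2)) (Function('Z')(c) = Mul(Mul(2, c), Mul(2, c)) = Mul(4, Pow(c, 2)))
Function('o')(Q, d) = Mul(22, Q) (Function('o')(Q, d) = Add(Mul(22, Q), 0) = Mul(22, Q))
Add(Function('Z')(-18), Mul(-325, Function('o')(-11, -16))) = Add(Mul(4, Pow(-18, 2)), Mul(-325, Mul(22, -11))) = Add(Mul(4, 324), Mul(-325, -242)) = Add(1296, 78650) = 79946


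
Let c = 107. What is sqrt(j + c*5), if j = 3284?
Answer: sqrt(3819) ≈ 61.798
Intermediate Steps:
sqrt(j + c*5) = sqrt(3284 + 107*5) = sqrt(3284 + 535) = sqrt(3819)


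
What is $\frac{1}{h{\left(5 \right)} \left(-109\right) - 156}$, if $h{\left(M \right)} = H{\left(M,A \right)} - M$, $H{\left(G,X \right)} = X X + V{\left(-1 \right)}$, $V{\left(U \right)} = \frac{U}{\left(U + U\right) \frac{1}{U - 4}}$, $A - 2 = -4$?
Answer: $\frac{2}{451} \approx 0.0044346$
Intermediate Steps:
$A = -2$ ($A = 2 - 4 = -2$)
$V{\left(U \right)} = -2 + \frac{U}{2}$ ($V{\left(U \right)} = \frac{U}{2 U \frac{1}{-4 + U}} = U \frac{-4 + U}{2 U} = -2 + \frac{U}{2}$)
$H{\left(G,X \right)} = - \frac{5}{2} + X^{2}$ ($H{\left(G,X \right)} = X X + \left(-2 + \frac{1}{2} \left(-1\right)\right) = X^{2} - \frac{5}{2} = - \frac{5}{2} + X^{2}$)
$h{\left(M \right)} = \frac{3}{2} - M$ ($h{\left(M \right)} = \left(- \frac{5}{2} + \left(-2\right)^{2}\right) - M = \left(- \frac{5}{2} + 4\right) - M = \frac{3}{2} - M$)
$\frac{1}{h{\left(5 \right)} \left(-109\right) - 156} = \frac{1}{\left(\frac{3}{2} - 5\right) \left(-109\right) - 156} = \frac{1}{\left(- \frac{7}{2}\right) \left(-109\right) - 156} = \frac{1}{\frac{763}{2} - 156} = \frac{1}{\frac{451}{2}} = \frac{2}{451}$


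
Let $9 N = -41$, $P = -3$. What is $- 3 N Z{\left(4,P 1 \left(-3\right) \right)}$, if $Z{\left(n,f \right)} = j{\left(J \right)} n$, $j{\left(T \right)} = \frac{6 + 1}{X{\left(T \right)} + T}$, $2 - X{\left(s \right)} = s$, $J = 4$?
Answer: $\frac{574}{3} \approx 191.33$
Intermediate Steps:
$X{\left(s \right)} = 2 - s$
$N = - \frac{41}{9}$ ($N = \frac{1}{9} \left(-41\right) = - \frac{41}{9} \approx -4.5556$)
$j{\left(T \right)} = \frac{7}{2}$ ($j{\left(T \right)} = \frac{6 + 1}{\left(2 - T\right) + T} = \frac{7}{2}$)
$Z{\left(n,f \right)} = \frac{7 n}{2}$
$- 3 N Z{\left(4,P 1 \left(-3\right) \right)} = \left(-3\right) \left(- \frac{41}{9}\right) \frac{7}{2} \cdot 4 = \frac{41}{3} \cdot 14 = \frac{574}{3}$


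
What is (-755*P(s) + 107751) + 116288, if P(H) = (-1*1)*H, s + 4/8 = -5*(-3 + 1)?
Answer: 462423/2 ≈ 2.3121e+5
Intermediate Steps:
s = 19/2 (s = -½ - 5*(-3 + 1) = -½ - 5*(-2) = -½ + 10 = 19/2 ≈ 9.5000)
P(H) = -H
(-755*P(s) + 107751) + 116288 = (-(-755)*19/2 + 107751) + 116288 = (-755*(-19/2) + 107751) + 116288 = (14345/2 + 107751) + 116288 = 229847/2 + 116288 = 462423/2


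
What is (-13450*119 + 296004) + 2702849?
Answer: 1398303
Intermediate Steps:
(-13450*119 + 296004) + 2702849 = (-1600550 + 296004) + 2702849 = -1304546 + 2702849 = 1398303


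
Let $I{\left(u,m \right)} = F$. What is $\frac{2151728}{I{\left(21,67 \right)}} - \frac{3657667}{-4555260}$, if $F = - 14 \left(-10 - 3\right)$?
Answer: $\frac{4901173092337}{414528660} \approx 11823.0$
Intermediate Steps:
$F = 182$ ($F = \left(-14\right) \left(-13\right) = 182$)
$I{\left(u,m \right)} = 182$
$\frac{2151728}{I{\left(21,67 \right)}} - \frac{3657667}{-4555260} = \frac{2151728}{182} - \frac{3657667}{-4555260} = 2151728 \cdot \frac{1}{182} - - \frac{3657667}{4555260} = \frac{1075864}{91} + \frac{3657667}{4555260} = \frac{4901173092337}{414528660}$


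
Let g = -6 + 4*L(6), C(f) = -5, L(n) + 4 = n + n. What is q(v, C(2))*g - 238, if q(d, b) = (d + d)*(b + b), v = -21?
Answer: 10682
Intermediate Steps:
L(n) = -4 + 2*n (L(n) = -4 + (n + n) = -4 + 2*n)
g = 26 (g = -6 + 4*(-4 + 2*6) = -6 + 4*(-4 + 12) = -6 + 4*8 = -6 + 32 = 26)
q(d, b) = 4*b*d (q(d, b) = (2*d)*(2*b) = 4*b*d)
q(v, C(2))*g - 238 = (4*(-5)*(-21))*26 - 238 = 420*26 - 238 = 10920 - 238 = 10682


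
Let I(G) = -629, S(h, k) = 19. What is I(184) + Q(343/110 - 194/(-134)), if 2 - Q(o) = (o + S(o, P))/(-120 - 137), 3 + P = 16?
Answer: -1187420749/1894090 ≈ -626.91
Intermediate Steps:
P = 13 (P = -3 + 16 = 13)
Q(o) = 533/257 + o/257 (Q(o) = 2 - (o + 19)/(-120 - 137) = 2 - (19 + o)/(-257) = 2 - (19 + o)*(-1)/257 = 2 - (-19/257 - o/257) = 2 + (19/257 + o/257) = 533/257 + o/257)
I(184) + Q(343/110 - 194/(-134)) = -629 + (533/257 + (343/110 - 194/(-134))/257) = -629 + (533/257 + (343*(1/110) - 194*(-1/134))/257) = -629 + (533/257 + (343/110 + 97/67)/257) = -629 + (533/257 + (1/257)*(33651/7370)) = -629 + (533/257 + 33651/1894090) = -629 + 3961861/1894090 = -1187420749/1894090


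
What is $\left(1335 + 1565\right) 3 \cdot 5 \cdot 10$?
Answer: $435000$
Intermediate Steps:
$\left(1335 + 1565\right) 3 \cdot 5 \cdot 10 = 2900 \cdot 15 \cdot 10 = 2900 \cdot 150 = 435000$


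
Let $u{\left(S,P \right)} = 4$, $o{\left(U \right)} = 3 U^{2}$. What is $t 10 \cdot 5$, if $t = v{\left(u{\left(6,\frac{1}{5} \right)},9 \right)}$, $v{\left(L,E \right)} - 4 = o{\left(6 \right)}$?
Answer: $5600$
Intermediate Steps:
$v{\left(L,E \right)} = 112$ ($v{\left(L,E \right)} = 4 + 3 \cdot 6^{2} = 4 + 3 \cdot 36 = 4 + 108 = 112$)
$t = 112$
$t 10 \cdot 5 = 112 \cdot 10 \cdot 5 = 112 \cdot 50 = 5600$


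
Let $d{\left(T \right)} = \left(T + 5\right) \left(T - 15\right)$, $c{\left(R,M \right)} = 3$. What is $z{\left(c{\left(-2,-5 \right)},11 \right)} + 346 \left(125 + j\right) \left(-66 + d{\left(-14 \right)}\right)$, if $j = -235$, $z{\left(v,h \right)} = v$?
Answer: $-7421697$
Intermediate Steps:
$d{\left(T \right)} = \left(-15 + T\right) \left(5 + T\right)$ ($d{\left(T \right)} = \left(5 + T\right) \left(-15 + T\right) = \left(-15 + T\right) \left(5 + T\right)$)
$z{\left(c{\left(-2,-5 \right)},11 \right)} + 346 \left(125 + j\right) \left(-66 + d{\left(-14 \right)}\right) = 3 + 346 \left(125 - 235\right) \left(-66 - \left(-65 - 196\right)\right) = 3 + 346 \left(- 110 \left(-66 + \left(-75 + 196 + 140\right)\right)\right) = 3 + 346 \left(- 110 \left(-66 + 261\right)\right) = 3 + 346 \left(\left(-110\right) 195\right) = 3 + 346 \left(-21450\right) = 3 - 7421700 = -7421697$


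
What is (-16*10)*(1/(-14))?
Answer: 80/7 ≈ 11.429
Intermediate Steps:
(-16*10)*(1/(-14)) = -160*(-1)/14 = -160*(-1/14) = 80/7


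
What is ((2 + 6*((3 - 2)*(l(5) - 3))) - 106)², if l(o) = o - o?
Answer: 14884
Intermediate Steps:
l(o) = 0
((2 + 6*((3 - 2)*(l(5) - 3))) - 106)² = ((2 + 6*((3 - 2)*(0 - 3))) - 106)² = ((2 + 6*(1*(-3))) - 106)² = ((2 + 6*(-3)) - 106)² = ((2 - 18) - 106)² = (-16 - 106)² = (-122)² = 14884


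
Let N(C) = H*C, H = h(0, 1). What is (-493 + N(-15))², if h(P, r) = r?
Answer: 258064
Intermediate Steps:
H = 1
N(C) = C (N(C) = 1*C = C)
(-493 + N(-15))² = (-493 - 15)² = (-508)² = 258064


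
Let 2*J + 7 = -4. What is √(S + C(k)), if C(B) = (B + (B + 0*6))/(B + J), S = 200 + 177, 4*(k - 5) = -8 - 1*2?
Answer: √3378/3 ≈ 19.374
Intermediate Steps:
k = 5/2 (k = 5 + (-8 - 1*2)/4 = 5 + (-8 - 2)/4 = 5 + (¼)*(-10) = 5 - 5/2 = 5/2 ≈ 2.5000)
J = -11/2 (J = -7/2 + (½)*(-4) = -7/2 - 2 = -11/2 ≈ -5.5000)
S = 377
C(B) = 2*B/(-11/2 + B) (C(B) = (B + (B + 0*6))/(B - 11/2) = (B + (B + 0))/(-11/2 + B) = (B + B)/(-11/2 + B) = (2*B)/(-11/2 + B) = 2*B/(-11/2 + B))
√(S + C(k)) = √(377 + 4*(5/2)/(-11 + 2*(5/2))) = √(377 + 4*(5/2)/(-11 + 5)) = √(377 + 4*(5/2)/(-6)) = √(377 + 4*(5/2)*(-⅙)) = √(377 - 5/3) = √(1126/3) = √3378/3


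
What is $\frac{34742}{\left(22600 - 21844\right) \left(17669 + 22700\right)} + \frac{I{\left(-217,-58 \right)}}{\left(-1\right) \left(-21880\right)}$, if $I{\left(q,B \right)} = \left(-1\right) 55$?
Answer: $- \frac{45919403}{33387746616} \approx -0.0013753$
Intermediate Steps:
$I{\left(q,B \right)} = -55$
$\frac{34742}{\left(22600 - 21844\right) \left(17669 + 22700\right)} + \frac{I{\left(-217,-58 \right)}}{\left(-1\right) \left(-21880\right)} = \frac{34742}{\left(22600 - 21844\right) \left(17669 + 22700\right)} - \frac{55}{\left(-1\right) \left(-21880\right)} = \frac{34742}{756 \cdot 40369} - \frac{55}{21880} = \frac{34742}{30518964} - \frac{11}{4376} = 34742 \cdot \frac{1}{30518964} - \frac{11}{4376} = \frac{17371}{15259482} - \frac{11}{4376} = - \frac{45919403}{33387746616}$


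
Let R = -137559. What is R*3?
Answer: -412677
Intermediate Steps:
R*3 = -137559*3 = -412677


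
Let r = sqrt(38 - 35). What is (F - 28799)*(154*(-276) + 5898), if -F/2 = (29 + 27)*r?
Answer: 1054216194 + 4099872*sqrt(3) ≈ 1.0613e+9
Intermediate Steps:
r = sqrt(3) ≈ 1.7320
F = -112*sqrt(3) (F = -2*(29 + 27)*sqrt(3) = -112*sqrt(3) ≈ -193.99)
(F - 28799)*(154*(-276) + 5898) = (-112*sqrt(3) - 28799)*(154*(-276) + 5898) = (-28799 - 112*sqrt(3))*(-42504 + 5898) = (-28799 - 112*sqrt(3))*(-36606) = 1054216194 + 4099872*sqrt(3)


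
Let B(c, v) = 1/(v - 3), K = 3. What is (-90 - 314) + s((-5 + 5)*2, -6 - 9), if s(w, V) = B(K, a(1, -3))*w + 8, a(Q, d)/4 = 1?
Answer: -396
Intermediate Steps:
a(Q, d) = 4 (a(Q, d) = 4*1 = 4)
B(c, v) = 1/(-3 + v)
s(w, V) = 8 + w (s(w, V) = w/(-3 + 4) + 8 = w/1 + 8 = 1*w + 8 = w + 8 = 8 + w)
(-90 - 314) + s((-5 + 5)*2, -6 - 9) = (-90 - 314) + (8 + (-5 + 5)*2) = -404 + (8 + 0*2) = -404 + (8 + 0) = -404 + 8 = -396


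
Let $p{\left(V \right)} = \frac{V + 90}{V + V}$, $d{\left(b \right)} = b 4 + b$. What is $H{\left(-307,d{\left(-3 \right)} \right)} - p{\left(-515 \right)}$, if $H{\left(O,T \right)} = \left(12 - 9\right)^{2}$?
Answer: $\frac{1769}{206} \approx 8.5874$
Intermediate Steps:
$d{\left(b \right)} = 5 b$ ($d{\left(b \right)} = 4 b + b = 5 b$)
$p{\left(V \right)} = \frac{90 + V}{2 V}$
$H{\left(O,T \right)} = 9$ ($H{\left(O,T \right)} = 3^{2} = 9$)
$H{\left(-307,d{\left(-3 \right)} \right)} - p{\left(-515 \right)} = 9 - \frac{90 - 515}{2 \left(-515\right)} = 9 - \frac{1}{2} \left(- \frac{1}{515}\right) \left(-425\right) = 9 - \frac{85}{206} = \frac{1769}{206}$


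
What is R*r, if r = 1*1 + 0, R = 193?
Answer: 193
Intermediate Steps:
r = 1 (r = 1 + 0 = 1)
R*r = 193*1 = 193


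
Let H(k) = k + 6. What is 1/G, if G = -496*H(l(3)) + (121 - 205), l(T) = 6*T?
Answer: -1/11988 ≈ -8.3417e-5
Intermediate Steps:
H(k) = 6 + k
G = -11988 (G = -496*(6 + 6*3) + (121 - 205) = -496*(6 + 18) - 84 = -496*24 - 84 = -11904 - 84 = -11988)
1/G = 1/(-11988) = -1/11988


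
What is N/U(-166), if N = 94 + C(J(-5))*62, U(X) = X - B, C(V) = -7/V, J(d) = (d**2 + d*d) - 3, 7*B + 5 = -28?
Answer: -27888/53063 ≈ -0.52556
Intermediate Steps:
B = -33/7 (B = -5/7 + (1/7)*(-28) = -5/7 - 4 = -33/7 ≈ -4.7143)
J(d) = -3 + 2*d**2 (J(d) = (d**2 + d**2) - 3 = 2*d**2 - 3 = -3 + 2*d**2)
U(X) = 33/7 + X (U(X) = X - 1*(-33/7) = X + 33/7 = 33/7 + X)
N = 3984/47 (N = 94 - 7/(-3 + 2*(-5)**2)*62 = 94 - 7/(-3 + 2*25)*62 = 94 - 7/(-3 + 50)*62 = 94 - 7/47*62 = 94 - 434/47 = 3984/47 ≈ 84.766)
N/U(-166) = 3984/(47*(33/7 - 166)) = 3984/(47*(-1129/7)) = (3984/47)*(-7/1129) = -27888/53063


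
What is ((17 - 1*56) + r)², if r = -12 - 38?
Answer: 7921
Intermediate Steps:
r = -50
((17 - 1*56) + r)² = ((17 - 1*56) - 50)² = ((17 - 56) - 50)² = (-39 - 50)² = (-89)² = 7921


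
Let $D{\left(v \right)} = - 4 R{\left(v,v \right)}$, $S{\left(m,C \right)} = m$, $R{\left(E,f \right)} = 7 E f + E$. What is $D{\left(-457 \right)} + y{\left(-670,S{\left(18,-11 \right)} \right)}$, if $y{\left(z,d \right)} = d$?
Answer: $-5845926$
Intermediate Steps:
$R{\left(E,f \right)} = E + 7 E f$ ($R{\left(E,f \right)} = 7 E f + E = E + 7 E f$)
$D{\left(v \right)} = - 4 v \left(1 + 7 v\right)$
$D{\left(-457 \right)} + y{\left(-670,S{\left(18,-11 \right)} \right)} = \left(-4\right) \left(-457\right) \left(1 + 7 \left(-457\right)\right) + 18 = \left(-4\right) \left(-457\right) \left(1 - 3199\right) + 18 = \left(-4\right) \left(-457\right) \left(-3198\right) + 18 = -5845944 + 18 = -5845926$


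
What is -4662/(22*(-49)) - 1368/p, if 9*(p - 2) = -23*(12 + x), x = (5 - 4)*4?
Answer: 10863/275 ≈ 39.502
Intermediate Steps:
x = 4 (x = 1*4 = 4)
p = -350/9 (p = 2 + (-23*(12 + 4))/9 = 2 + (-23*16)/9 = 2 + (⅑)*(-368) = 2 - 368/9 = -350/9 ≈ -38.889)
-4662/(22*(-49)) - 1368/p = -4662/(22*(-49)) - 1368/(-350/9) = -4662/(-1078) - 1368*(-9/350) = -4662*(-1/1078) + 6156/175 = 333/77 + 6156/175 = 10863/275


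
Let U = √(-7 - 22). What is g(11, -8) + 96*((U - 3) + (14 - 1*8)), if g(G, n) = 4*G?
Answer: 332 + 96*I*√29 ≈ 332.0 + 516.98*I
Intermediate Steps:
U = I*√29 (U = √(-29) = I*√29 ≈ 5.3852*I)
g(11, -8) + 96*((U - 3) + (14 - 1*8)) = 4*11 + 96*((I*√29 - 3) + (14 - 1*8)) = 44 + 96*((-3 + I*√29) + (14 - 8)) = 44 + 96*((-3 + I*√29) + 6) = 44 + 96*(3 + I*√29) = 44 + (288 + 96*I*√29) = 332 + 96*I*√29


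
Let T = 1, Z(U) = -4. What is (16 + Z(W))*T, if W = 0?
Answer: 12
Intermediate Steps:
(16 + Z(W))*T = (16 - 4)*1 = 12*1 = 12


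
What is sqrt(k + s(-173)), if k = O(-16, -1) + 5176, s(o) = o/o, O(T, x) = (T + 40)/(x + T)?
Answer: sqrt(1495745)/17 ≈ 71.942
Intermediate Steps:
O(T, x) = (40 + T)/(T + x)
s(o) = 1
k = 87968/17 (k = (40 - 16)/(-16 - 1) + 5176 = 24/(-17) + 5176 = -1/17*24 + 5176 = -24/17 + 5176 = 87968/17 ≈ 5174.6)
sqrt(k + s(-173)) = sqrt(87968/17 + 1) = sqrt(87985/17) = sqrt(1495745)/17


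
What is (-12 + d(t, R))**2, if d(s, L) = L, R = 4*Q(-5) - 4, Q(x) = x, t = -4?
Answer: 1296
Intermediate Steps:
R = -24 (R = 4*(-5) - 4 = -20 - 4 = -24)
(-12 + d(t, R))**2 = (-12 - 24)**2 = (-36)**2 = 1296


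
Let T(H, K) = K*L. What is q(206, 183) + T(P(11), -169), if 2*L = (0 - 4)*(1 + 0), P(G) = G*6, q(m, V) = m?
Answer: 544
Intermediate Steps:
P(G) = 6*G
L = -2 (L = ((0 - 4)*(1 + 0))/2 = (-4*1)/2 = (1/2)*(-4) = -2)
T(H, K) = -2*K (T(H, K) = K*(-2) = -2*K)
q(206, 183) + T(P(11), -169) = 206 - 2*(-169) = 206 + 338 = 544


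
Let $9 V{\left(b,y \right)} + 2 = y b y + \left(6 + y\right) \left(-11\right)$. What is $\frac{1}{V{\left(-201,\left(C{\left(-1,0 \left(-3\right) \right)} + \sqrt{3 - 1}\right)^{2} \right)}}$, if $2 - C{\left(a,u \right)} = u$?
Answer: $- \frac{62109}{1312738} + \frac{21807 \sqrt{2}}{656369} \approx -0.00032717$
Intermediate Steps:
$C{\left(a,u \right)} = 2 - u$
$V{\left(b,y \right)} = - \frac{68}{9} - \frac{11 y}{9} + \frac{b y^{2}}{9}$ ($V{\left(b,y \right)} = - \frac{2}{9} + \frac{y b y + \left(6 + y\right) \left(-11\right)}{9} = - \frac{2}{9} + \frac{b y y - \left(66 + 11 y\right)}{9} = - \frac{2}{9} + \frac{b y^{2} - \left(66 + 11 y\right)}{9} = - \frac{2}{9} + \frac{-66 - 11 y + b y^{2}}{9} = - \frac{2}{9} - \left(\frac{22}{3} + \frac{11 y}{9} - \frac{b y^{2}}{9}\right) = - \frac{68}{9} - \frac{11 y}{9} + \frac{b y^{2}}{9}$)
$\frac{1}{V{\left(-201,\left(C{\left(-1,0 \left(-3\right) \right)} + \sqrt{3 - 1}\right)^{2} \right)}} = \frac{1}{- \frac{68}{9} - \frac{11 \left(\left(2 - 0 \left(-3\right)\right) + \sqrt{3 - 1}\right)^{2}}{9} + \frac{1}{9} \left(-201\right) \left(\left(\left(2 - 0 \left(-3\right)\right) + \sqrt{3 - 1}\right)^{2}\right)^{2}} = \frac{1}{- \frac{68}{9} - \frac{11 \left(\left(2 - 0\right) + \sqrt{2}\right)^{2}}{9} + \frac{1}{9} \left(-201\right) \left(\left(\left(2 - 0\right) + \sqrt{2}\right)^{2}\right)^{2}} = \frac{1}{- \frac{68}{9} - \frac{11 \left(\left(2 + 0\right) + \sqrt{2}\right)^{2}}{9} + \frac{1}{9} \left(-201\right) \left(\left(\left(2 + 0\right) + \sqrt{2}\right)^{2}\right)^{2}} = \frac{1}{- \frac{68}{9} - \frac{11 \left(2 + \sqrt{2}\right)^{2}}{9} + \frac{1}{9} \left(-201\right) \left(\left(2 + \sqrt{2}\right)^{2}\right)^{2}} = \frac{1}{- \frac{68}{9} - \frac{11 \left(2 + \sqrt{2}\right)^{2}}{9} + \frac{1}{9} \left(-201\right) \left(2 + \sqrt{2}\right)^{4}} = \frac{1}{- \frac{68}{9} - \frac{11 \left(2 + \sqrt{2}\right)^{2}}{9} - \frac{67 \left(2 + \sqrt{2}\right)^{4}}{3}} = \frac{1}{- \frac{68}{9} - \frac{67 \left(2 + \sqrt{2}\right)^{4}}{3} - \frac{11 \left(2 + \sqrt{2}\right)^{2}}{9}}$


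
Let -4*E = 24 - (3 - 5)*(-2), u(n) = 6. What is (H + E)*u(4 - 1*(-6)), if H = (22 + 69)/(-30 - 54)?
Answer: -73/2 ≈ -36.500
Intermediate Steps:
H = -13/12 (H = 91/(-84) = 91*(-1/84) = -13/12 ≈ -1.0833)
E = -5 (E = -(24 - (3 - 5)*(-2))/4 = -(24 - (-2)*(-2))/4 = -(24 - 1*4)/4 = -(24 - 4)/4 = -¼*20 = -5)
(H + E)*u(4 - 1*(-6)) = (-13/12 - 5)*6 = -73/12*6 = -73/2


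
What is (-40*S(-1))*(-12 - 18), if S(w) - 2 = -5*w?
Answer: 8400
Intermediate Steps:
S(w) = 2 - 5*w
(-40*S(-1))*(-12 - 18) = (-40*(2 - 5*(-1)))*(-12 - 18) = -40*(2 + 5)*(-30) = -40*7*(-30) = -280*(-30) = 8400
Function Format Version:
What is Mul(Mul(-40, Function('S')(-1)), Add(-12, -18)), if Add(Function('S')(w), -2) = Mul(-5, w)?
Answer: 8400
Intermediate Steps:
Function('S')(w) = Add(2, Mul(-5, w))
Mul(Mul(-40, Function('S')(-1)), Add(-12, -18)) = Mul(Mul(-40, Add(2, Mul(-5, -1))), Add(-12, -18)) = Mul(Mul(-40, Add(2, 5)), -30) = Mul(Mul(-40, 7), -30) = Mul(-280, -30) = 8400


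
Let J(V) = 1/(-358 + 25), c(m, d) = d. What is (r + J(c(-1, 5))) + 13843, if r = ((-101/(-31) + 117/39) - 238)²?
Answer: 21616021046/320013 ≈ 67547.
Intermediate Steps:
J(V) = -1/333 (J(V) = 1/(-333) = -1/333)
r = 51609856/961 (r = ((-101*(-1/31) + 117*(1/39)) - 238)² = ((101/31 + 3) - 238)² = (194/31 - 238)² = (-7184/31)² = 51609856/961 ≈ 53704.)
(r + J(c(-1, 5))) + 13843 = (51609856/961 - 1/333) + 13843 = 17186081087/320013 + 13843 = 21616021046/320013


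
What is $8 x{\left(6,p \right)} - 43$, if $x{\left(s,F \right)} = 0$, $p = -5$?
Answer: $-43$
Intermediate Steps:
$8 x{\left(6,p \right)} - 43 = 8 \cdot 0 - 43 = 0 - 43 = -43$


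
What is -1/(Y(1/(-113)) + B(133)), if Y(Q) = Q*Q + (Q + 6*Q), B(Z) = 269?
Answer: -12769/3434071 ≈ -0.0037183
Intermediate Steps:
Y(Q) = Q² + 7*Q
-1/(Y(1/(-113)) + B(133)) = -1/((7 + 1/(-113))/(-113) + 269) = -1/(-(7 - 1/113)/113 + 269) = -1/(-1/113*790/113 + 269) = -1/(-790/12769 + 269) = -1/3434071/12769 = -1*12769/3434071 = -12769/3434071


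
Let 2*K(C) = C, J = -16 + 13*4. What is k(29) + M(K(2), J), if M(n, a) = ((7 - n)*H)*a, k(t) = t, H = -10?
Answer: -2131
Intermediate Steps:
J = 36 (J = -16 + 52 = 36)
K(C) = C/2
M(n, a) = a*(-70 + 10*n) (M(n, a) = ((7 - n)*(-10))*a = (-70 + 10*n)*a = a*(-70 + 10*n))
k(29) + M(K(2), J) = 29 + 10*36*(-7 + (1/2)*2) = 29 + 10*36*(-7 + 1) = 29 + 10*36*(-6) = 29 - 2160 = -2131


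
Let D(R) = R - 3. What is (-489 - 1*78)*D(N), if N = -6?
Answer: 5103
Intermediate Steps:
D(R) = -3 + R
(-489 - 1*78)*D(N) = (-489 - 1*78)*(-3 - 6) = (-489 - 78)*(-9) = -567*(-9) = 5103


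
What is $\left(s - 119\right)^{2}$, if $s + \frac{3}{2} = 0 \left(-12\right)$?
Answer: $\frac{58081}{4} \approx 14520.0$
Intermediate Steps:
$s = - \frac{3}{2}$ ($s = - \frac{3}{2} + 0 \left(-12\right) = - \frac{3}{2} + 0 = - \frac{3}{2} \approx -1.5$)
$\left(s - 119\right)^{2} = \left(- \frac{3}{2} - 119\right)^{2} = \left(- \frac{241}{2}\right)^{2} = \frac{58081}{4}$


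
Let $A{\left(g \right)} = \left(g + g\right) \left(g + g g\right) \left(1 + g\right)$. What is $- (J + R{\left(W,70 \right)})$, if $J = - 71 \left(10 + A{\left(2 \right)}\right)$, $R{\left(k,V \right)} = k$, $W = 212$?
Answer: $5610$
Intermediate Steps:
$A{\left(g \right)} = 2 g \left(1 + g\right) \left(g + g^{2}\right)$ ($A{\left(g \right)} = 2 g \left(g + g^{2}\right) \left(1 + g\right) = 2 g \left(1 + g\right) \left(g + g^{2}\right)$)
$J = -5822$ ($J = - 71 \left(10 + 2 \cdot 2^{2} \left(1 + 2^{2} + 2 \cdot 2\right)\right) = - 71 \left(10 + 2 \cdot 4 \left(1 + 4 + 4\right)\right) = - 71 \left(10 + 2 \cdot 4 \cdot 9\right) = - 71 \left(10 + 72\right) = \left(-71\right) 82 = -5822$)
$- (J + R{\left(W,70 \right)}) = - (-5822 + 212) = \left(-1\right) \left(-5610\right) = 5610$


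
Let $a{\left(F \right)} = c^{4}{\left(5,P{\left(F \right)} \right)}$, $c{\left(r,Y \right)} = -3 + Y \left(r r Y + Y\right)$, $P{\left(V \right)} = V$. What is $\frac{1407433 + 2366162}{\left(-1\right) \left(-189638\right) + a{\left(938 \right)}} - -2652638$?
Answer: $\frac{242143381586950515474078140780926319}{91283990347326139290049430333} \approx 2.6526 \cdot 10^{6}$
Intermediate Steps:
$c{\left(r,Y \right)} = -3 + Y \left(Y + Y r^{2}\right)$ ($c{\left(r,Y \right)} = -3 + Y \left(r^{2} Y + Y\right) = -3 + Y \left(Y r^{2} + Y\right) = -3 + Y \left(Y + Y r^{2}\right)$)
$a{\left(F \right)} = \left(-3 + 26 F^{2}\right)^{4}$ ($a{\left(F \right)} = \left(-3 + F^{2} + F^{2} \cdot 5^{2}\right)^{4} = \left(-3 + F^{2} + F^{2} \cdot 25\right)^{4} = \left(-3 + F^{2} + 25 F^{2}\right)^{4} = \left(-3 + 26 F^{2}\right)^{4}$)
$\frac{1407433 + 2366162}{\left(-1\right) \left(-189638\right) + a{\left(938 \right)}} - -2652638 = \frac{1407433 + 2366162}{\left(-1\right) \left(-189638\right) + \left(-3 + 26 \cdot 938^{2}\right)^{4}} - -2652638 = \frac{3773595}{189638 + \left(-3 + 26 \cdot 879844\right)^{4}} + 2652638 = \frac{3773595}{189638 + \left(-3 + 22875944\right)^{4}} + 2652638 = \frac{3773595}{189638 + 22875941^{4}} + 2652638 = \frac{3773595}{189638 + 273851971041978417870148101361} + 2652638 = \frac{3773595}{273851971041978417870148290999} + 2652638 = 3773595 \cdot \frac{1}{273851971041978417870148290999} + 2652638 = \frac{1257865}{91283990347326139290049430333} + 2652638 = \frac{242143381586950515474078140780926319}{91283990347326139290049430333}$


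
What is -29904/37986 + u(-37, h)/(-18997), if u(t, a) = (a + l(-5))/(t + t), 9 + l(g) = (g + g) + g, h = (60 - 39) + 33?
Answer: -3503103811/4449990259 ≈ -0.78722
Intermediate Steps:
h = 54 (h = 21 + 33 = 54)
l(g) = -9 + 3*g (l(g) = -9 + ((g + g) + g) = -9 + (2*g + g) = -9 + 3*g)
u(t, a) = (-24 + a)/(2*t) (u(t, a) = (a + (-9 + 3*(-5)))/(t + t) = (a + (-9 - 15))/((2*t)) = (a - 24)*(1/(2*t)) = (-24 + a)*(1/(2*t)) = (-24 + a)/(2*t))
-29904/37986 + u(-37, h)/(-18997) = -29904/37986 + ((1/2)*(-24 + 54)/(-37))/(-18997) = -29904*1/37986 + ((1/2)*(-1/37)*30)*(-1/18997) = -4984/6331 - 15/37*(-1/18997) = -4984/6331 + 15/702889 = -3503103811/4449990259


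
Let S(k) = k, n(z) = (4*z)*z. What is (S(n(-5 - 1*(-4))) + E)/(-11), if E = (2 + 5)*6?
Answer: -46/11 ≈ -4.1818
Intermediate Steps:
E = 42 (E = 7*6 = 42)
n(z) = 4*z²
(S(n(-5 - 1*(-4))) + E)/(-11) = (4*(-5 - 1*(-4))² + 42)/(-11) = -(4*(-5 + 4)² + 42)/11 = -(4*(-1)² + 42)/11 = -(4*1 + 42)/11 = -(4 + 42)/11 = -1/11*46 = -46/11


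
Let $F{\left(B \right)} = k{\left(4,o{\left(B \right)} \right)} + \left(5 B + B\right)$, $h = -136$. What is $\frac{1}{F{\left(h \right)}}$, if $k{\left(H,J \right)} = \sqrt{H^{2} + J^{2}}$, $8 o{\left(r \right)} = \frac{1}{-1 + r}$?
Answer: $- \frac{980192256}{799817661439} - \frac{1096 \sqrt{19219457}}{799817661439} \approx -0.0012315$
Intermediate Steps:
$o{\left(r \right)} = \frac{1}{8 \left(-1 + r\right)}$
$F{\left(B \right)} = \sqrt{16 + \frac{1}{64 \left(-1 + B\right)^{2}}} + 6 B$ ($F{\left(B \right)} = \sqrt{4^{2} + \left(\frac{1}{8 \left(-1 + B\right)}\right)^{2}} + \left(5 B + B\right) = \sqrt{16 + \frac{1}{64 \left(-1 + B\right)^{2}}} + 6 B$)
$\frac{1}{F{\left(h \right)}} = \frac{1}{6 \left(-136\right) + \frac{\sqrt{1024 + \frac{1}{\left(-1 - 136\right)^{2}}}}{8}} = \frac{1}{-816 + \frac{\sqrt{1024 + \frac{1}{18769}}}{8}} = \frac{1}{-816 + \frac{\sqrt{\frac{19219457}{18769}}}{8}} = \frac{1}{-816 + \frac{\frac{1}{137} \sqrt{19219457}}{8}} = \frac{1}{-816 + \frac{\sqrt{19219457}}{1096}}$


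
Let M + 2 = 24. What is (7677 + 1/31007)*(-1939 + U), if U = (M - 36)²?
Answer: -414905009820/31007 ≈ -1.3381e+7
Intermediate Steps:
M = 22 (M = -2 + 24 = 22)
U = 196 (U = (22 - 36)² = (-14)² = 196)
(7677 + 1/31007)*(-1939 + U) = (7677 + 1/31007)*(-1939 + 196) = (7677 + 1/31007)*(-1743) = (238040740/31007)*(-1743) = -414905009820/31007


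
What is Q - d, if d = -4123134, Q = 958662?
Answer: 5081796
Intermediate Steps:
Q - d = 958662 - 1*(-4123134) = 958662 + 4123134 = 5081796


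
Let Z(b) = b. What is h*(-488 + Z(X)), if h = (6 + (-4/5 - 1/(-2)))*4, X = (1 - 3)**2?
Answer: -55176/5 ≈ -11035.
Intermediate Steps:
X = 4 (X = (-2)**2 = 4)
h = 114/5 (h = (6 + (-4*1/5 - 1*(-1/2)))*4 = (6 + (-4/5 + 1/2))*4 = (6 - 3/10)*4 = (57/10)*4 = 114/5 ≈ 22.800)
h*(-488 + Z(X)) = 114*(-488 + 4)/5 = (114/5)*(-484) = -55176/5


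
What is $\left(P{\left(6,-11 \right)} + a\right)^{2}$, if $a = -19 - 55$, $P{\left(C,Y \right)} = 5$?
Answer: $4761$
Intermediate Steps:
$a = -74$
$\left(P{\left(6,-11 \right)} + a\right)^{2} = \left(5 - 74\right)^{2} = \left(-69\right)^{2} = 4761$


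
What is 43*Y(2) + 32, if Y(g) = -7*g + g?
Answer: -484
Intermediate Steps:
Y(g) = -6*g
43*Y(2) + 32 = 43*(-6*2) + 32 = 43*(-12) + 32 = -516 + 32 = -484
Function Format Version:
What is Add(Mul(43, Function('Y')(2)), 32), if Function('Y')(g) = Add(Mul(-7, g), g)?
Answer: -484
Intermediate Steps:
Function('Y')(g) = Mul(-6, g)
Add(Mul(43, Function('Y')(2)), 32) = Add(Mul(43, Mul(-6, 2)), 32) = Add(Mul(43, -12), 32) = Add(-516, 32) = -484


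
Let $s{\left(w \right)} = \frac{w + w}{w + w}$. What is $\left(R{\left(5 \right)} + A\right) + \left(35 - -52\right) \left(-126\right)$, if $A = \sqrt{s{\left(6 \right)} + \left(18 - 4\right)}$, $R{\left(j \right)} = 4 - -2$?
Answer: $-10956 + \sqrt{15} \approx -10952.0$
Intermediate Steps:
$R{\left(j \right)} = 6$ ($R{\left(j \right)} = 4 + 2 = 6$)
$s{\left(w \right)} = 1$ ($s{\left(w \right)} = \frac{2 w}{2 w} = 2 w \frac{1}{2 w} = 1$)
$A = \sqrt{15}$ ($A = \sqrt{1 + \left(18 - 4\right)} = \sqrt{1 + 14} = \sqrt{15} \approx 3.873$)
$\left(R{\left(5 \right)} + A\right) + \left(35 - -52\right) \left(-126\right) = \left(6 + \sqrt{15}\right) + \left(35 - -52\right) \left(-126\right) = \left(6 + \sqrt{15}\right) + \left(35 + 52\right) \left(-126\right) = \left(6 + \sqrt{15}\right) + 87 \left(-126\right) = \left(6 + \sqrt{15}\right) - 10962 = -10956 + \sqrt{15}$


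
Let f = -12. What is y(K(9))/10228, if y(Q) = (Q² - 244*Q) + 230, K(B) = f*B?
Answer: 19123/5114 ≈ 3.7393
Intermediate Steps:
K(B) = -12*B
y(Q) = 230 + Q² - 244*Q
y(K(9))/10228 = (230 + (-12*9)² - (-2928)*9)/10228 = (230 + (-108)² - 244*(-108))*(1/10228) = (230 + 11664 + 26352)*(1/10228) = 38246*(1/10228) = 19123/5114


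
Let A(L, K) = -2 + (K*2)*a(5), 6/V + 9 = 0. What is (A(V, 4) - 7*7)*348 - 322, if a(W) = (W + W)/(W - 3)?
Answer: -4150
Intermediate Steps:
V = -⅔ (V = 6/(-9 + 0) = 6/(-9) = 6*(-⅑) = -⅔ ≈ -0.66667)
a(W) = 2*W/(-3 + W) (a(W) = (2*W)/(-3 + W) = 2*W/(-3 + W))
A(L, K) = -2 + 10*K (A(L, K) = -2 + (K*2)*(2*5/(-3 + 5)) = -2 + (2*K)*(2*5/2) = -2 + (2*K)*(2*5*(½)) = -2 + (2*K)*5 = -2 + 10*K)
(A(V, 4) - 7*7)*348 - 322 = ((-2 + 10*4) - 7*7)*348 - 322 = ((-2 + 40) - 49)*348 - 322 = (38 - 49)*348 - 322 = -11*348 - 322 = -3828 - 322 = -4150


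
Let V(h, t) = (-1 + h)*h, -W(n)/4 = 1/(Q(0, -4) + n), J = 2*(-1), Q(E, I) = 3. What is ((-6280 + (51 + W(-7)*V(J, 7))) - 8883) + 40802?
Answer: 25696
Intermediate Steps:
J = -2
W(n) = -4/(3 + n)
V(h, t) = h*(-1 + h)
((-6280 + (51 + W(-7)*V(J, 7))) - 8883) + 40802 = ((-6280 + (51 + (-4/(3 - 7))*(-2*(-1 - 2)))) - 8883) + 40802 = ((-6280 + (51 + (-4/(-4))*(-2*(-3)))) - 8883) + 40802 = ((-6280 + (51 - 4*(-1/4)*6)) - 8883) + 40802 = ((-6280 + (51 + 1*6)) - 8883) + 40802 = ((-6280 + (51 + 6)) - 8883) + 40802 = ((-6280 + 57) - 8883) + 40802 = (-6223 - 8883) + 40802 = -15106 + 40802 = 25696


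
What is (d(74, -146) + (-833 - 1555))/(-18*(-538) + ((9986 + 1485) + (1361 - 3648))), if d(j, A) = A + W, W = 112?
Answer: -1211/9434 ≈ -0.12837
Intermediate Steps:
d(j, A) = 112 + A (d(j, A) = A + 112 = 112 + A)
(d(74, -146) + (-833 - 1555))/(-18*(-538) + ((9986 + 1485) + (1361 - 3648))) = ((112 - 146) + (-833 - 1555))/(-18*(-538) + ((9986 + 1485) + (1361 - 3648))) = (-34 - 2388)/(9684 + (11471 - 2287)) = -2422/(9684 + 9184) = -2422/18868 = -2422*1/18868 = -1211/9434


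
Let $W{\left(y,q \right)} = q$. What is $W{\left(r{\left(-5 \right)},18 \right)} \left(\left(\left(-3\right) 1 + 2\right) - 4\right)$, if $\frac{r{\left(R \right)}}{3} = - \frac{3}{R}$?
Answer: $-90$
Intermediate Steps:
$r{\left(R \right)} = - \frac{9}{R}$ ($r{\left(R \right)} = 3 \left(- \frac{3}{R}\right) = - \frac{9}{R}$)
$W{\left(r{\left(-5 \right)},18 \right)} \left(\left(\left(-3\right) 1 + 2\right) - 4\right) = 18 \left(\left(\left(-3\right) 1 + 2\right) - 4\right) = 18 \left(\left(-3 + 2\right) - 4\right) = 18 \left(-1 - 4\right) = 18 \left(-5\right) = -90$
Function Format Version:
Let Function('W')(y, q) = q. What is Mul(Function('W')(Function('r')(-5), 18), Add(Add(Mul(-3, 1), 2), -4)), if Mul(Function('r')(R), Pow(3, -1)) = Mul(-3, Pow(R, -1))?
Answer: -90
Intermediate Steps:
Function('r')(R) = Mul(-9, Pow(R, -1)) (Function('r')(R) = Mul(3, Mul(-3, Pow(R, -1))) = Mul(-9, Pow(R, -1)))
Mul(Function('W')(Function('r')(-5), 18), Add(Add(Mul(-3, 1), 2), -4)) = Mul(18, Add(Add(Mul(-3, 1), 2), -4)) = Mul(18, Add(Add(-3, 2), -4)) = Mul(18, Add(-1, -4)) = Mul(18, -5) = -90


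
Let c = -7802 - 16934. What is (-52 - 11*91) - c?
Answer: 23683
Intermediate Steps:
c = -24736
(-52 - 11*91) - c = (-52 - 11*91) - 1*(-24736) = (-52 - 1001) + 24736 = -1053 + 24736 = 23683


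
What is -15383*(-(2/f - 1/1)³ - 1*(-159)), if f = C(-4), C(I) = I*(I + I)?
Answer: -10070311737/4096 ≈ -2.4586e+6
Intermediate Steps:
C(I) = 2*I² (C(I) = I*(2*I) = 2*I²)
f = 32 (f = 2*(-4)² = 2*16 = 32)
-15383*(-(2/f - 1/1)³ - 1*(-159)) = -15383*(-(2/32 - 1/1)³ - 1*(-159)) = -15383*(-(2*(1/32) - 1*1)³ + 159) = -15383*(-(1/16 - 1)³ + 159) = -15383*(-(-15/16)³ + 159) = -15383*(-1*(-3375/4096) + 159) = -15383*(3375/4096 + 159) = -15383*654639/4096 = -10070311737/4096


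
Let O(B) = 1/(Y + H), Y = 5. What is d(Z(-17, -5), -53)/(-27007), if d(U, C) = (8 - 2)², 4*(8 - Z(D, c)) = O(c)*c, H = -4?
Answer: -36/27007 ≈ -0.0013330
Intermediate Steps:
O(B) = 1 (O(B) = 1/(5 - 4) = 1/1 = 1)
Z(D, c) = 8 - c/4
d(U, C) = 36 (d(U, C) = 6² = 36)
d(Z(-17, -5), -53)/(-27007) = 36/(-27007) = 36*(-1/27007) = -36/27007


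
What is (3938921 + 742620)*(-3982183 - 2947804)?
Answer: -32443018269967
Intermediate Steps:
(3938921 + 742620)*(-3982183 - 2947804) = 4681541*(-6929987) = -32443018269967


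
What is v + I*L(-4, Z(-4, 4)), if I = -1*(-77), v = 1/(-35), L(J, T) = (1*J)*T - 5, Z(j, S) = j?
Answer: 29644/35 ≈ 846.97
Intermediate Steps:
L(J, T) = -5 + J*T (L(J, T) = J*T - 5 = -5 + J*T)
v = -1/35 ≈ -0.028571
I = 77
v + I*L(-4, Z(-4, 4)) = -1/35 + 77*(-5 - 4*(-4)) = -1/35 + 77*(-5 + 16) = -1/35 + 77*11 = -1/35 + 847 = 29644/35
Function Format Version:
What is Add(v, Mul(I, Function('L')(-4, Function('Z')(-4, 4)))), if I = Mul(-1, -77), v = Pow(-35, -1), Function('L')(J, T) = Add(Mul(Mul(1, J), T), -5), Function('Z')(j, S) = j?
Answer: Rational(29644, 35) ≈ 846.97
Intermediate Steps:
Function('L')(J, T) = Add(-5, Mul(J, T)) (Function('L')(J, T) = Add(Mul(J, T), -5) = Add(-5, Mul(J, T)))
v = Rational(-1, 35) ≈ -0.028571
I = 77
Add(v, Mul(I, Function('L')(-4, Function('Z')(-4, 4)))) = Add(Rational(-1, 35), Mul(77, Add(-5, Mul(-4, -4)))) = Add(Rational(-1, 35), Mul(77, Add(-5, 16))) = Add(Rational(-1, 35), Mul(77, 11)) = Add(Rational(-1, 35), 847) = Rational(29644, 35)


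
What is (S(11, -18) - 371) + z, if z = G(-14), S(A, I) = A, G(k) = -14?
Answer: -374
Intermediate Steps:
z = -14
(S(11, -18) - 371) + z = (11 - 371) - 14 = -360 - 14 = -374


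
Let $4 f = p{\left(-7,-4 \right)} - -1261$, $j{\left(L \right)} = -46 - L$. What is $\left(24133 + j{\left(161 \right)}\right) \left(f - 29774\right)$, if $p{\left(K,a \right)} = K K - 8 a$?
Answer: $-704345551$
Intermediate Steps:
$p{\left(K,a \right)} = K^{2} - 8 a$
$f = \frac{671}{2}$ ($f = \frac{\left(\left(-7\right)^{2} - -32\right) - -1261}{4} = \frac{\left(49 + 32\right) + 1261}{4} = \frac{81 + 1261}{4} = \frac{1}{4} \cdot 1342 = \frac{671}{2} \approx 335.5$)
$\left(24133 + j{\left(161 \right)}\right) \left(f - 29774\right) = \left(24133 - 207\right) \left(\frac{671}{2} - 29774\right) = \left(24133 - 207\right) \left(- \frac{58877}{2}\right) = 23926 \left(- \frac{58877}{2}\right) = -704345551$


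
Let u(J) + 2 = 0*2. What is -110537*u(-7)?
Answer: 221074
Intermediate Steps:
u(J) = -2 (u(J) = -2 + 0*2 = -2 + 0 = -2)
-110537*u(-7) = -110537*(-2) = 221074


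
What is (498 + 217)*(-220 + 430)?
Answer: 150150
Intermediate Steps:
(498 + 217)*(-220 + 430) = 715*210 = 150150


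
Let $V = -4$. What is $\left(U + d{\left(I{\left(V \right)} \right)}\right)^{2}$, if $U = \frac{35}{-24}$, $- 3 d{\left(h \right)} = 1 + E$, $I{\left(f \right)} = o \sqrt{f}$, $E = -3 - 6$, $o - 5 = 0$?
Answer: $\frac{841}{576} \approx 1.4601$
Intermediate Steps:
$o = 5$ ($o = 5 + 0 = 5$)
$E = -9$ ($E = -3 - 6 = -9$)
$I{\left(f \right)} = 5 \sqrt{f}$
$d{\left(h \right)} = \frac{8}{3}$ ($d{\left(h \right)} = - \frac{1 - 9}{3} = \left(- \frac{1}{3}\right) \left(-8\right) = \frac{8}{3}$)
$U = - \frac{35}{24}$ ($U = 35 \left(- \frac{1}{24}\right) = - \frac{35}{24} \approx -1.4583$)
$\left(U + d{\left(I{\left(V \right)} \right)}\right)^{2} = \left(- \frac{35}{24} + \frac{8}{3}\right)^{2} = \left(\frac{29}{24}\right)^{2} = \frac{841}{576}$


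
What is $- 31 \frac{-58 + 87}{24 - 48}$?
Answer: $\frac{899}{24} \approx 37.458$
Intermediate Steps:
$- 31 \frac{-58 + 87}{24 - 48} = - 31 \frac{29}{-24} = - 31 \cdot 29 \left(- \frac{1}{24}\right) = \left(-31\right) \left(- \frac{29}{24}\right) = \frac{899}{24}$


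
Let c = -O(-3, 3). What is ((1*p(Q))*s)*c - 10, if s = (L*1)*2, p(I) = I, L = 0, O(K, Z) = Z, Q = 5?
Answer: -10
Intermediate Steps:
c = -3 (c = -1*3 = -3)
s = 0 (s = (0*1)*2 = 0*2 = 0)
((1*p(Q))*s)*c - 10 = ((1*5)*0)*(-3) - 10 = (5*0)*(-3) - 10 = 0*(-3) - 10 = 0 - 10 = -10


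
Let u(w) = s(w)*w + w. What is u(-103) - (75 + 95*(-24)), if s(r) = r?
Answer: 12711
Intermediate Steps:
u(w) = w + w² (u(w) = w*w + w = w² + w = w + w²)
u(-103) - (75 + 95*(-24)) = -103*(1 - 103) - (75 + 95*(-24)) = -103*(-102) - (75 - 2280) = 10506 - 1*(-2205) = 10506 + 2205 = 12711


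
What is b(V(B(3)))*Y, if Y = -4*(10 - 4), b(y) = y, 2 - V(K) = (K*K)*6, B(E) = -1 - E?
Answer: 2256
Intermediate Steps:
V(K) = 2 - 6*K² (V(K) = 2 - K*K*6 = 2 - K²*6 = 2 - 6*K²)
Y = -24 (Y = -4*6 = -24)
b(V(B(3)))*Y = (2 - 6*(-1 - 1*3)²)*(-24) = (2 - 6*(-1 - 3)²)*(-24) = (2 - 6*(-4)²)*(-24) = (2 - 6*16)*(-24) = (2 - 96)*(-24) = -94*(-24) = 2256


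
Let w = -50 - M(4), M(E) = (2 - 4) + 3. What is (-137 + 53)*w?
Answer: 4284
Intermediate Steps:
M(E) = 1 (M(E) = -2 + 3 = 1)
w = -51 (w = -50 - 1*1 = -50 - 1 = -51)
(-137 + 53)*w = (-137 + 53)*(-51) = -84*(-51) = 4284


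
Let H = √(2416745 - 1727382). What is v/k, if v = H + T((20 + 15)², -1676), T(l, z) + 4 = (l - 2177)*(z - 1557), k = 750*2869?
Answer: 1538906/1075875 + √689363/2151750 ≈ 1.4308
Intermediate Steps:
k = 2151750
T(l, z) = -4 + (-2177 + l)*(-1557 + z) (T(l, z) = -4 + (l - 2177)*(z - 1557) = -4 + (-2177 + l)*(-1557 + z))
H = √689363 ≈ 830.28
v = 3077812 + √689363 (v = √689363 + (3389585 - 2177*(-1676) - 1557*(20 + 15)² + (20 + 15)²*(-1676)) = √689363 + (3389585 + 3648652 - 1557*35² + 35²*(-1676)) = √689363 + (3389585 + 3648652 - 1557*1225 + 1225*(-1676)) = √689363 + (3389585 + 3648652 - 1907325 - 2053100) = √689363 + 3077812 = 3077812 + √689363 ≈ 3.0786e+6)
v/k = (3077812 + √689363)/2151750 = (3077812 + √689363)*(1/2151750) = 1538906/1075875 + √689363/2151750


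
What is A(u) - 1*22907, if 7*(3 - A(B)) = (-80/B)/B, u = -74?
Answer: -219489012/9583 ≈ -22904.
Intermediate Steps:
A(B) = 3 + 80/(7*B**2) (A(B) = 3 - (-80/B)/(7*B) = 3 - (-80)/(7*B**2) = 3 + 80/(7*B**2))
A(u) - 1*22907 = (3 + (80/7)/(-74)**2) - 1*22907 = (3 + (80/7)*(1/5476)) - 22907 = (3 + 20/9583) - 22907 = 28769/9583 - 22907 = -219489012/9583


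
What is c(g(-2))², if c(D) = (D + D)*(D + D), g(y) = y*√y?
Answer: 1024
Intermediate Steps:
g(y) = y^(3/2)
c(D) = 4*D² (c(D) = (2*D)*(2*D) = 4*D²)
c(g(-2))² = (4*((-2)^(3/2))²)² = (4*(-2*I*√2)²)² = (4*(-8))² = (-32)² = 1024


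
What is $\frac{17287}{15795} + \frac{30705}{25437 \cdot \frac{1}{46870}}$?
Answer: $\frac{7577236314223}{133925805} \approx 56578.0$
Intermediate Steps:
$\frac{17287}{15795} + \frac{30705}{25437 \cdot \frac{1}{46870}} = 17287 \cdot \frac{1}{15795} + \frac{30705}{25437 \cdot \frac{1}{46870}} = \frac{17287}{15795} + \frac{30705}{\frac{25437}{46870}} = \frac{17287}{15795} + 30705 \cdot \frac{46870}{25437} = \frac{17287}{15795} + \frac{479714450}{8479} = \frac{7577236314223}{133925805}$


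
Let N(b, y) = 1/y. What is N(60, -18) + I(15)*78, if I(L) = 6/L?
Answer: 2803/90 ≈ 31.144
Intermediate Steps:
N(60, -18) + I(15)*78 = 1/(-18) + (6/15)*78 = -1/18 + (6*(1/15))*78 = -1/18 + (2/5)*78 = -1/18 + 156/5 = 2803/90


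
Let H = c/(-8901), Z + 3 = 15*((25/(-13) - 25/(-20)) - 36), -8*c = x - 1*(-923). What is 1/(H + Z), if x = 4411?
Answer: -77142/42661165 ≈ -0.0018082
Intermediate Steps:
c = -2667/4 (c = -(4411 - 1*(-923))/8 = -(4411 + 923)/8 = -1/8*5334 = -2667/4 ≈ -666.75)
Z = -28761/52 (Z = -3 + 15*((25/(-13) - 25/(-20)) - 36) = -3 + 15*((25*(-1/13) - 25*(-1/20)) - 36) = -3 + 15*((-25/13 + 5/4) - 36) = -3 + 15*(-35/52 - 36) = -3 + 15*(-1907/52) = -3 - 28605/52 = -28761/52 ≈ -553.10)
H = 889/11868 (H = -2667/4/(-8901) = -2667/4*(-1/8901) = 889/11868 ≈ 0.074907)
1/(H + Z) = 1/(889/11868 - 28761/52) = 1/(-42661165/77142) = -77142/42661165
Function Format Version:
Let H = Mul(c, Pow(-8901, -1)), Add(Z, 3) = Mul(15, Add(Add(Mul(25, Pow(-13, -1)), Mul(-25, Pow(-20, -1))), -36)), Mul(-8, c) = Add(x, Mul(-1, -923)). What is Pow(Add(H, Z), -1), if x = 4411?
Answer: Rational(-77142, 42661165) ≈ -0.0018082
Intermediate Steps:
c = Rational(-2667, 4) (c = Mul(Rational(-1, 8), Add(4411, Mul(-1, -923))) = Mul(Rational(-1, 8), Add(4411, 923)) = Mul(Rational(-1, 8), 5334) = Rational(-2667, 4) ≈ -666.75)
Z = Rational(-28761, 52) (Z = Add(-3, Mul(15, Add(Add(Mul(25, Pow(-13, -1)), Mul(-25, Pow(-20, -1))), -36))) = Add(-3, Mul(15, Add(Add(Mul(25, Rational(-1, 13)), Mul(-25, Rational(-1, 20))), -36))) = Add(-3, Mul(15, Add(Add(Rational(-25, 13), Rational(5, 4)), -36))) = Add(-3, Mul(15, Add(Rational(-35, 52), -36))) = Add(-3, Mul(15, Rational(-1907, 52))) = Add(-3, Rational(-28605, 52)) = Rational(-28761, 52) ≈ -553.10)
H = Rational(889, 11868) (H = Mul(Rational(-2667, 4), Pow(-8901, -1)) = Mul(Rational(-2667, 4), Rational(-1, 8901)) = Rational(889, 11868) ≈ 0.074907)
Pow(Add(H, Z), -1) = Pow(Add(Rational(889, 11868), Rational(-28761, 52)), -1) = Pow(Rational(-42661165, 77142), -1) = Rational(-77142, 42661165)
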